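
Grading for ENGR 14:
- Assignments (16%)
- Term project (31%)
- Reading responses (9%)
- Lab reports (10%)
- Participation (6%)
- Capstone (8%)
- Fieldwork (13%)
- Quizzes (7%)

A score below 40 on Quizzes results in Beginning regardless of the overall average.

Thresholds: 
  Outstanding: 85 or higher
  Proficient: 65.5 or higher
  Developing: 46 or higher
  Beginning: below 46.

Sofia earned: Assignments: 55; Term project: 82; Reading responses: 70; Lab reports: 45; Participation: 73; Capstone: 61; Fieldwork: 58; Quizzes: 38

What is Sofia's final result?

Quizzes score 38 < 40: minimum not met.
Weighted total:
  Assignments 55 × 0.16 = 8.8
  Term project 82 × 0.31 = 25.42
  Reading responses 70 × 0.09 = 6.3
  Lab reports 45 × 0.1 = 4.5
  Participation 73 × 0.06 = 4.38
  Capstone 61 × 0.08 = 4.88
  Fieldwork 58 × 0.13 = 7.54
  Quizzes 38 × 0.07 = 2.66
Sum = 64.48
Because the Quizzes minimum was not met, the result is Beginning.

Beginning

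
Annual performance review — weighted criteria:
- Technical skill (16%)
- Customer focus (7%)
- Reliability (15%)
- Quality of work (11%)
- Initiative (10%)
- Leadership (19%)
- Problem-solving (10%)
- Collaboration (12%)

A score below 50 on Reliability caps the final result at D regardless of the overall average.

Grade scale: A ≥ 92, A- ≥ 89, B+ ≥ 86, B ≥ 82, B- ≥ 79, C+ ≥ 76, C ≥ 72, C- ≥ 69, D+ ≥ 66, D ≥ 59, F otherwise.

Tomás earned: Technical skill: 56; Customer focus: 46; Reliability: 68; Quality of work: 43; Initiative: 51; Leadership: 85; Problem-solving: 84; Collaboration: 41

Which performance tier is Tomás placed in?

Reliability score 68 ≥ 50: minimum met.
Weighted total:
  Technical skill 56 × 0.16 = 8.96
  Customer focus 46 × 0.07 = 3.22
  Reliability 68 × 0.15 = 10.2
  Quality of work 43 × 0.11 = 4.73
  Initiative 51 × 0.1 = 5.1
  Leadership 85 × 0.19 = 16.15
  Problem-solving 84 × 0.1 = 8.4
  Collaboration 41 × 0.12 = 4.92
Sum = 61.68
61.68 is ≥ 59 and < 66 → D

D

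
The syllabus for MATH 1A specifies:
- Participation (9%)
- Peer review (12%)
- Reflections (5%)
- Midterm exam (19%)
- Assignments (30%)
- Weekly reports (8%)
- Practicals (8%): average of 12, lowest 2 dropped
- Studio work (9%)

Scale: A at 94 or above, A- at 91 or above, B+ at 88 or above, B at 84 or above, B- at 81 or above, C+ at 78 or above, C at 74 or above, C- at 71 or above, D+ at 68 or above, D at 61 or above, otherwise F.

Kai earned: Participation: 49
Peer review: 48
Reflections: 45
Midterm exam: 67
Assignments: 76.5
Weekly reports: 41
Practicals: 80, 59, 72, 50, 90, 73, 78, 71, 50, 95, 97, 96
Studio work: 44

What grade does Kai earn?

D

Practicals: drop 50, 50 → average of remaining 10 = 811/10 = 81.1
Weighted total:
  Participation 49 × 0.09 = 4.41
  Peer review 48 × 0.12 = 5.76
  Reflections 45 × 0.05 = 2.25
  Midterm exam 67 × 0.19 = 12.73
  Assignments 76.5 × 0.3 = 22.95
  Weekly reports 41 × 0.08 = 3.28
  Practicals 81.1 × 0.08 = 6.488
  Studio work 44 × 0.09 = 3.96
Sum = 61.828
61.828 is ≥ 61 and < 68 → D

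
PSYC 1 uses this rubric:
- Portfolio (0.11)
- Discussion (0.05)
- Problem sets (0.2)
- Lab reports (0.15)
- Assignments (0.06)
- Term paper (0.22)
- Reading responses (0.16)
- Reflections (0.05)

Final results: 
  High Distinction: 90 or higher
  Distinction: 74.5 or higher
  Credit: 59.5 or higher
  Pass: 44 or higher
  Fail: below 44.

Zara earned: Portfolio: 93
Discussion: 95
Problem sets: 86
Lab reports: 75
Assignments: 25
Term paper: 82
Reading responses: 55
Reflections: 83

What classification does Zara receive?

Distinction

Weighted total:
  Portfolio 93 × 0.11 = 10.23
  Discussion 95 × 0.05 = 4.75
  Problem sets 86 × 0.2 = 17.2
  Lab reports 75 × 0.15 = 11.25
  Assignments 25 × 0.06 = 1.5
  Term paper 82 × 0.22 = 18.04
  Reading responses 55 × 0.16 = 8.8
  Reflections 83 × 0.05 = 4.15
Sum = 75.92
75.92 is ≥ 74.5 and < 90 → Distinction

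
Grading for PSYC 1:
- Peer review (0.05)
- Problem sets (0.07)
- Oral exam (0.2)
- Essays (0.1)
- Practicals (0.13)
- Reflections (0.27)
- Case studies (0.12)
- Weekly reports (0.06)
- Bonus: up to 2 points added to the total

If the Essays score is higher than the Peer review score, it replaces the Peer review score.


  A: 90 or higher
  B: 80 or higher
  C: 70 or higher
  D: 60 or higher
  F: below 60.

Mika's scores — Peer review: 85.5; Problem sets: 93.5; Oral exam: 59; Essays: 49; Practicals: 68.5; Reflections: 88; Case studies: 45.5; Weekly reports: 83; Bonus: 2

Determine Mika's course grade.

Essays (49) ≤ Peer review (85.5), so Peer review stays at 85.5.
Weighted total:
  Peer review 85.5 × 0.05 = 4.275
  Problem sets 93.5 × 0.07 = 6.545
  Oral exam 59 × 0.2 = 11.8
  Essays 49 × 0.1 = 4.9
  Practicals 68.5 × 0.13 = 8.905
  Reflections 88 × 0.27 = 23.76
  Case studies 45.5 × 0.12 = 5.46
  Weekly reports 83 × 0.06 = 4.98
Sum = 70.625
Bonus: 70.625 + 2 = 72.625
72.625 is ≥ 70 and < 80 → C

C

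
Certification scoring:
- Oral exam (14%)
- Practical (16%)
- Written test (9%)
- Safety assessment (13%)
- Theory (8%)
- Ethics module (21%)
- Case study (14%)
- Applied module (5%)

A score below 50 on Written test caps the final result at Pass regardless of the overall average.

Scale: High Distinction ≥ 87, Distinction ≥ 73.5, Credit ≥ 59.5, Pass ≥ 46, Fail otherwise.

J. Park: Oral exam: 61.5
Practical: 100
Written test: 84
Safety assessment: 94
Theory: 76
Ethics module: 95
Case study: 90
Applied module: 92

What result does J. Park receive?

High Distinction

Written test score 84 ≥ 50: minimum met.
Weighted total:
  Oral exam 61.5 × 0.14 = 8.61
  Practical 100 × 0.16 = 16
  Written test 84 × 0.09 = 7.56
  Safety assessment 94 × 0.13 = 12.22
  Theory 76 × 0.08 = 6.08
  Ethics module 95 × 0.21 = 19.95
  Case study 90 × 0.14 = 12.6
  Applied module 92 × 0.05 = 4.6
Sum = 87.62
87.62 ≥ 87 → High Distinction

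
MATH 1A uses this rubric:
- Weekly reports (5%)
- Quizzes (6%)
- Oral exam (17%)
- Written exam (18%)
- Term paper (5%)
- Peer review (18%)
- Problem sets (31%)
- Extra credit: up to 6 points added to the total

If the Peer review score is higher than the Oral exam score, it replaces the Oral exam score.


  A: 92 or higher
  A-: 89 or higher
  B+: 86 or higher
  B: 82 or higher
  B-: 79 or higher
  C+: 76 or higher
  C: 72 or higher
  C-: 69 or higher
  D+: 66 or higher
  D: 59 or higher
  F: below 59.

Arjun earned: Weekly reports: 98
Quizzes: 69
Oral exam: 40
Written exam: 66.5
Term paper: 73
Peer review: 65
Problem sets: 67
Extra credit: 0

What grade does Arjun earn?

Peer review (65) > Oral exam (40), so Oral exam counts as 65.
Weighted total:
  Weekly reports 98 × 0.05 = 4.9
  Quizzes 69 × 0.06 = 4.14
  Oral exam 65 × 0.17 = 11.05
  Written exam 66.5 × 0.18 = 11.97
  Term paper 73 × 0.05 = 3.65
  Peer review 65 × 0.18 = 11.7
  Problem sets 67 × 0.31 = 20.77
Sum = 68.18
Extra credit: 68.18 + 0 = 68.18
68.18 is ≥ 66 and < 69 → D+

D+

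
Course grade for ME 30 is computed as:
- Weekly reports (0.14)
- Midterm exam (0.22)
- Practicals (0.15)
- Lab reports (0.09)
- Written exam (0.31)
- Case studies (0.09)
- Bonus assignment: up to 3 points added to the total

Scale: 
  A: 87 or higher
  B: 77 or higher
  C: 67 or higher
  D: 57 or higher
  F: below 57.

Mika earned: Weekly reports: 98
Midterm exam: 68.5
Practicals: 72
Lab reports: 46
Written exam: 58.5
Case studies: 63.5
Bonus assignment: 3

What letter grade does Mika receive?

C

Weighted total:
  Weekly reports 98 × 0.14 = 13.72
  Midterm exam 68.5 × 0.22 = 15.07
  Practicals 72 × 0.15 = 10.8
  Lab reports 46 × 0.09 = 4.14
  Written exam 58.5 × 0.31 = 18.135
  Case studies 63.5 × 0.09 = 5.715
Sum = 67.58
Bonus assignment: 67.58 + 3 = 70.58
70.58 is ≥ 67 and < 77 → C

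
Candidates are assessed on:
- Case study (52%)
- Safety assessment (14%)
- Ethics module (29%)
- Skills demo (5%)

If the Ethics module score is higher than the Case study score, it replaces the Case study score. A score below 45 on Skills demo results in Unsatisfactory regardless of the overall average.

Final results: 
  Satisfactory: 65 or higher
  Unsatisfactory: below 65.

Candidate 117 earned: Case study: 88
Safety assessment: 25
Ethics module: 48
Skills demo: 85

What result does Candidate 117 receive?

Satisfactory

Ethics module (48) ≤ Case study (88), so Case study stays at 88.
Skills demo score 85 ≥ 45: minimum met.
Weighted total:
  Case study 88 × 0.52 = 45.76
  Safety assessment 25 × 0.14 = 3.5
  Ethics module 48 × 0.29 = 13.92
  Skills demo 85 × 0.05 = 4.25
Sum = 67.43
67.43 ≥ 65 → Satisfactory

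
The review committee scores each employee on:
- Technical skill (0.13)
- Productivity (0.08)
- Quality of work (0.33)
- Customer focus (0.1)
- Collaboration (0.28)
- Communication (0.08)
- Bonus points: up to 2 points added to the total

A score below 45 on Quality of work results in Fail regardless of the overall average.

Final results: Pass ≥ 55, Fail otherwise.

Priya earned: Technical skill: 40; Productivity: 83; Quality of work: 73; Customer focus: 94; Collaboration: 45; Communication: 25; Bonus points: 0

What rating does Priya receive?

Quality of work score 73 ≥ 45: minimum met.
Weighted total:
  Technical skill 40 × 0.13 = 5.2
  Productivity 83 × 0.08 = 6.64
  Quality of work 73 × 0.33 = 24.09
  Customer focus 94 × 0.1 = 9.4
  Collaboration 45 × 0.28 = 12.6
  Communication 25 × 0.08 = 2
Sum = 59.93
Bonus points: 59.93 + 0 = 59.93
59.93 ≥ 55 → Pass

Pass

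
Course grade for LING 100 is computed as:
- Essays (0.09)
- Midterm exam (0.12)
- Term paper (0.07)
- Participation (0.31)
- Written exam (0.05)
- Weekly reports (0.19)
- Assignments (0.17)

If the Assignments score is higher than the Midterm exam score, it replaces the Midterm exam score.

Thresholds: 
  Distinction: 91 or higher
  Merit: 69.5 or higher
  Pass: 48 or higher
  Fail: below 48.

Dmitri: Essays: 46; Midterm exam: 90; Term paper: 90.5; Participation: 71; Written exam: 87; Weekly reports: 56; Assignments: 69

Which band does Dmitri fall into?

Assignments (69) ≤ Midterm exam (90), so Midterm exam stays at 90.
Weighted total:
  Essays 46 × 0.09 = 4.14
  Midterm exam 90 × 0.12 = 10.8
  Term paper 90.5 × 0.07 = 6.335
  Participation 71 × 0.31 = 22.01
  Written exam 87 × 0.05 = 4.35
  Weekly reports 56 × 0.19 = 10.64
  Assignments 69 × 0.17 = 11.73
Sum = 70.005
70.005 is ≥ 69.5 and < 91 → Merit

Merit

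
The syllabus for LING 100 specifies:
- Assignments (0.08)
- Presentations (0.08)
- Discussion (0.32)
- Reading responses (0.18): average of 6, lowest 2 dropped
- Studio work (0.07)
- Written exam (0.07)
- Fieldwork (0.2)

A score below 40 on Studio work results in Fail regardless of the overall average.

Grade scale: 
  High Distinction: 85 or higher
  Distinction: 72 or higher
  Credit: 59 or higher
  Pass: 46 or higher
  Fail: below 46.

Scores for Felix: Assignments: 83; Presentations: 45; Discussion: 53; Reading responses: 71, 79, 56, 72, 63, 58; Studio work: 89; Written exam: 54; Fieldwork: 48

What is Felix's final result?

Credit

Reading responses: drop 56, 58 → average of remaining 4 = 285/4 = 71.25
Studio work score 89 ≥ 40: minimum met.
Weighted total:
  Assignments 83 × 0.08 = 6.64
  Presentations 45 × 0.08 = 3.6
  Discussion 53 × 0.32 = 16.96
  Reading responses 71.25 × 0.18 = 12.825
  Studio work 89 × 0.07 = 6.23
  Written exam 54 × 0.07 = 3.78
  Fieldwork 48 × 0.2 = 9.6
Sum = 59.635
59.635 is ≥ 59 and < 72 → Credit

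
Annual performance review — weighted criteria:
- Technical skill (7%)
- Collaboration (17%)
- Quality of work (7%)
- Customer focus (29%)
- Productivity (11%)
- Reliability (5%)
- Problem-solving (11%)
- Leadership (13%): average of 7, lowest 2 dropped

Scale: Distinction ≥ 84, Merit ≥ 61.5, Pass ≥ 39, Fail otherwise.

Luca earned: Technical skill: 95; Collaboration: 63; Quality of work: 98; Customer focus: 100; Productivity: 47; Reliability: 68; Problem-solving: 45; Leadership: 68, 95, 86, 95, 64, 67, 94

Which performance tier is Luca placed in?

Leadership: drop 64, 67 → average of remaining 5 = 438/5 = 87.6
Weighted total:
  Technical skill 95 × 0.07 = 6.65
  Collaboration 63 × 0.17 = 10.71
  Quality of work 98 × 0.07 = 6.86
  Customer focus 100 × 0.29 = 29
  Productivity 47 × 0.11 = 5.17
  Reliability 68 × 0.05 = 3.4
  Problem-solving 45 × 0.11 = 4.95
  Leadership 87.6 × 0.13 = 11.388
Sum = 78.128
78.128 is ≥ 61.5 and < 84 → Merit

Merit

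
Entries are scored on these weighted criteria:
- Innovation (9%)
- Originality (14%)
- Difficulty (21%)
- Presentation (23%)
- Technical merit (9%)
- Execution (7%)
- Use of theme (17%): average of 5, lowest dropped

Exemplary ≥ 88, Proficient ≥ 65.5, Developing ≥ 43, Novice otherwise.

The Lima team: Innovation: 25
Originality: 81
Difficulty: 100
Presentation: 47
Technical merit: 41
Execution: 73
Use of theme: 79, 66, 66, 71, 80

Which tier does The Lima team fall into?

Proficient

Use of theme: drop 66 → average of remaining 4 = 296/4 = 74
Weighted total:
  Innovation 25 × 0.09 = 2.25
  Originality 81 × 0.14 = 11.34
  Difficulty 100 × 0.21 = 21
  Presentation 47 × 0.23 = 10.81
  Technical merit 41 × 0.09 = 3.69
  Execution 73 × 0.07 = 5.11
  Use of theme 74 × 0.17 = 12.58
Sum = 66.78
66.78 is ≥ 65.5 and < 88 → Proficient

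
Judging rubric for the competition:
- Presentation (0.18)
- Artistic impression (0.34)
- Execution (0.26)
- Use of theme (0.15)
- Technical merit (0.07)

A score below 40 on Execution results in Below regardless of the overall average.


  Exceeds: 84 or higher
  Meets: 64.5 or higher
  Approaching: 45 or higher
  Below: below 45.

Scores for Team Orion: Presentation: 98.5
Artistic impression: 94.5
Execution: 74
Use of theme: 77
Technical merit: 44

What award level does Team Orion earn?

Execution score 74 ≥ 40: minimum met.
Weighted total:
  Presentation 98.5 × 0.18 = 17.73
  Artistic impression 94.5 × 0.34 = 32.13
  Execution 74 × 0.26 = 19.24
  Use of theme 77 × 0.15 = 11.55
  Technical merit 44 × 0.07 = 3.08
Sum = 83.73
83.73 is ≥ 64.5 and < 84 → Meets

Meets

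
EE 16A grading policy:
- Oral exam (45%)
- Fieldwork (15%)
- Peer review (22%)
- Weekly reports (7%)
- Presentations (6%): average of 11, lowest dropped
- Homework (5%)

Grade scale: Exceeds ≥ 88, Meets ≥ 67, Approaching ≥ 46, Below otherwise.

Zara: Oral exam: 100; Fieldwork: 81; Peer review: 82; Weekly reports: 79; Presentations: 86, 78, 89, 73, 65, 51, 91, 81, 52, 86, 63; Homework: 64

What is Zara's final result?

Exceeds

Presentations: drop 51 → average of remaining 10 = 764/10 = 76.4
Weighted total:
  Oral exam 100 × 0.45 = 45
  Fieldwork 81 × 0.15 = 12.15
  Peer review 82 × 0.22 = 18.04
  Weekly reports 79 × 0.07 = 5.53
  Presentations 76.4 × 0.06 = 4.584
  Homework 64 × 0.05 = 3.2
Sum = 88.504
88.504 ≥ 88 → Exceeds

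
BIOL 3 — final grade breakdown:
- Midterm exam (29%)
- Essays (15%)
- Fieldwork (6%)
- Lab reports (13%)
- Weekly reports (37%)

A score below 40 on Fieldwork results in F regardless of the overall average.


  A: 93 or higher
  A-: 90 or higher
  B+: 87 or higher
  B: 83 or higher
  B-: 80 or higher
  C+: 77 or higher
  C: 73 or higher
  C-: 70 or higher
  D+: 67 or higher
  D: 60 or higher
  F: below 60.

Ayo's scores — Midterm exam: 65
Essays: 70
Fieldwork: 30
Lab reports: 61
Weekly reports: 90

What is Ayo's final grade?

F

Fieldwork score 30 < 40: minimum not met.
Weighted total:
  Midterm exam 65 × 0.29 = 18.85
  Essays 70 × 0.15 = 10.5
  Fieldwork 30 × 0.06 = 1.8
  Lab reports 61 × 0.13 = 7.93
  Weekly reports 90 × 0.37 = 33.3
Sum = 72.38
Because the Fieldwork minimum was not met, the result is F.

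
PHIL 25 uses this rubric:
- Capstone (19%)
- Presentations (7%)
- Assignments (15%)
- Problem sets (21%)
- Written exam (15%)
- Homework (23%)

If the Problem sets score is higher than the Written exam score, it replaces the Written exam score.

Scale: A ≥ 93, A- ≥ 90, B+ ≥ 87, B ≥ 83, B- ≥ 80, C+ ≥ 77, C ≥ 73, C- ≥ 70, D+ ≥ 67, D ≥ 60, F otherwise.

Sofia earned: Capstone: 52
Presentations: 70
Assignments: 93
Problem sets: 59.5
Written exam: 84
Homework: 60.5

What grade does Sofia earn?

D+

Problem sets (59.5) ≤ Written exam (84), so Written exam stays at 84.
Weighted total:
  Capstone 52 × 0.19 = 9.88
  Presentations 70 × 0.07 = 4.9
  Assignments 93 × 0.15 = 13.95
  Problem sets 59.5 × 0.21 = 12.495
  Written exam 84 × 0.15 = 12.6
  Homework 60.5 × 0.23 = 13.915
Sum = 67.74
67.74 is ≥ 67 and < 70 → D+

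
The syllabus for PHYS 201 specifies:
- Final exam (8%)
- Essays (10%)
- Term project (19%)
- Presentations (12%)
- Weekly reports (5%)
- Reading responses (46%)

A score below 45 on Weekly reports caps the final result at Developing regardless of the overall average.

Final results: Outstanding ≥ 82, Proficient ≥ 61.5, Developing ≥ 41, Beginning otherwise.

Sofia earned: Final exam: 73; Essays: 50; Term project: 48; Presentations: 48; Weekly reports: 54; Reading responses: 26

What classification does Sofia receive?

Beginning

Weekly reports score 54 ≥ 45: minimum met.
Weighted total:
  Final exam 73 × 0.08 = 5.84
  Essays 50 × 0.1 = 5
  Term project 48 × 0.19 = 9.12
  Presentations 48 × 0.12 = 5.76
  Weekly reports 54 × 0.05 = 2.7
  Reading responses 26 × 0.46 = 11.96
Sum = 40.38
40.38 < 41 → Beginning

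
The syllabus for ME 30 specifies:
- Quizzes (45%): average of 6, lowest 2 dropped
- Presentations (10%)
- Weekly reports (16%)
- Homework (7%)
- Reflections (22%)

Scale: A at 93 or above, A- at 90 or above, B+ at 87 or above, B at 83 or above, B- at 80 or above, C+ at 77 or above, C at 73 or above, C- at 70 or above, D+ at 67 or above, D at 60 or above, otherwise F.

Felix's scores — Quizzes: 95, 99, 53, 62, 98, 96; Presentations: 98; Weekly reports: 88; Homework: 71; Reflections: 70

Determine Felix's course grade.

B+

Quizzes: drop 53, 62 → average of remaining 4 = 388/4 = 97
Weighted total:
  Quizzes 97 × 0.45 = 43.65
  Presentations 98 × 0.1 = 9.8
  Weekly reports 88 × 0.16 = 14.08
  Homework 71 × 0.07 = 4.97
  Reflections 70 × 0.22 = 15.4
Sum = 87.9
87.9 is ≥ 87 and < 90 → B+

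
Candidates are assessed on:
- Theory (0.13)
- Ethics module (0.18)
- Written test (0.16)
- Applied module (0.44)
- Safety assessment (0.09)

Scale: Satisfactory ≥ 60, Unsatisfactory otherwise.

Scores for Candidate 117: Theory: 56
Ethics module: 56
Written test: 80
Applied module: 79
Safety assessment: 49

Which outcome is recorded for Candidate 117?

Weighted total:
  Theory 56 × 0.13 = 7.28
  Ethics module 56 × 0.18 = 10.08
  Written test 80 × 0.16 = 12.8
  Applied module 79 × 0.44 = 34.76
  Safety assessment 49 × 0.09 = 4.41
Sum = 69.33
69.33 ≥ 60 → Satisfactory

Satisfactory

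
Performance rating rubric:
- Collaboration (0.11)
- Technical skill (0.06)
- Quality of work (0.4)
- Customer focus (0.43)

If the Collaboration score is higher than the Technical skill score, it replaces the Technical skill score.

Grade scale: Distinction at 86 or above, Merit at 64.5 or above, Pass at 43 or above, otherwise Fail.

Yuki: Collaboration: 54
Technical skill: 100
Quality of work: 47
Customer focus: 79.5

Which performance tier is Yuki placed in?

Collaboration (54) ≤ Technical skill (100), so Technical skill stays at 100.
Weighted total:
  Collaboration 54 × 0.11 = 5.94
  Technical skill 100 × 0.06 = 6
  Quality of work 47 × 0.4 = 18.8
  Customer focus 79.5 × 0.43 = 34.185
Sum = 64.925
64.925 is ≥ 64.5 and < 86 → Merit

Merit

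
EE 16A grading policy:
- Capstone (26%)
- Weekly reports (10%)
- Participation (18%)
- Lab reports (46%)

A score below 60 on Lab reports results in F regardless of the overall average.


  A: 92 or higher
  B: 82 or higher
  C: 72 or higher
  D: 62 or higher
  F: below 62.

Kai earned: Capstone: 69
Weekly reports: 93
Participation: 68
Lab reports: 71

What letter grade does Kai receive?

C

Lab reports score 71 ≥ 60: minimum met.
Weighted total:
  Capstone 69 × 0.26 = 17.94
  Weekly reports 93 × 0.1 = 9.3
  Participation 68 × 0.18 = 12.24
  Lab reports 71 × 0.46 = 32.66
Sum = 72.14
72.14 is ≥ 72 and < 82 → C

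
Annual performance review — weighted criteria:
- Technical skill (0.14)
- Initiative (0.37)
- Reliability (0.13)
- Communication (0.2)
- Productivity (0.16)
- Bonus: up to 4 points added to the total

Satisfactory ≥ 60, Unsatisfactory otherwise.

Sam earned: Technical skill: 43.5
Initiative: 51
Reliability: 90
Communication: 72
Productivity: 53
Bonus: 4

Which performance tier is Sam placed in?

Weighted total:
  Technical skill 43.5 × 0.14 = 6.09
  Initiative 51 × 0.37 = 18.87
  Reliability 90 × 0.13 = 11.7
  Communication 72 × 0.2 = 14.4
  Productivity 53 × 0.16 = 8.48
Sum = 59.54
Bonus: 59.54 + 4 = 63.54
63.54 ≥ 60 → Satisfactory

Satisfactory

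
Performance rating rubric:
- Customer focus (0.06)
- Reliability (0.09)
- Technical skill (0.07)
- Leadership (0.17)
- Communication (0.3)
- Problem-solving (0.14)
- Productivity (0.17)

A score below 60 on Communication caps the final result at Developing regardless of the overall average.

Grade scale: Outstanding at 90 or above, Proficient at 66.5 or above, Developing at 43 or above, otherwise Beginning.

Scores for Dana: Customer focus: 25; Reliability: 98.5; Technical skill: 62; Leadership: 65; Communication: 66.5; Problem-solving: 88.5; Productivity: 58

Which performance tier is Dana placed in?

Proficient

Communication score 66.5 ≥ 60: minimum met.
Weighted total:
  Customer focus 25 × 0.06 = 1.5
  Reliability 98.5 × 0.09 = 8.865
  Technical skill 62 × 0.07 = 4.34
  Leadership 65 × 0.17 = 11.05
  Communication 66.5 × 0.3 = 19.95
  Problem-solving 88.5 × 0.14 = 12.39
  Productivity 58 × 0.17 = 9.86
Sum = 67.955
67.955 is ≥ 66.5 and < 90 → Proficient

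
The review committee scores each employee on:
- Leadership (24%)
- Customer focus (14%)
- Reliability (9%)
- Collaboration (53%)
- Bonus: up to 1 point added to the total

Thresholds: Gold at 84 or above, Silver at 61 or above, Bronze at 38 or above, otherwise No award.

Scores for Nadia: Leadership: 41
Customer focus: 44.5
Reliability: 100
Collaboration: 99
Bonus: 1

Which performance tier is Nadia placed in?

Weighted total:
  Leadership 41 × 0.24 = 9.84
  Customer focus 44.5 × 0.14 = 6.23
  Reliability 100 × 0.09 = 9
  Collaboration 99 × 0.53 = 52.47
Sum = 77.54
Bonus: 77.54 + 1 = 78.54
78.54 is ≥ 61 and < 84 → Silver

Silver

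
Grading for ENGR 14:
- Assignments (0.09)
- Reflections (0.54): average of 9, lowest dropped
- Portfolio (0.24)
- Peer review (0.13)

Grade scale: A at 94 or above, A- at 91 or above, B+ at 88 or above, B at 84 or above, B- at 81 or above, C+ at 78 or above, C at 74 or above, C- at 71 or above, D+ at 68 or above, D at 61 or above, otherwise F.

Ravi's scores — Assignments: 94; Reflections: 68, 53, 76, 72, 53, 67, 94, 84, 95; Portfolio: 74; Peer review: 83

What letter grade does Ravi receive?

Reflections: drop 53 → average of remaining 8 = 609/8 = 76.125
Weighted total:
  Assignments 94 × 0.09 = 8.46
  Reflections 76.125 × 0.54 = 41.1075
  Portfolio 74 × 0.24 = 17.76
  Peer review 83 × 0.13 = 10.79
Sum = 78.1175
78.1175 is ≥ 78 and < 81 → C+

C+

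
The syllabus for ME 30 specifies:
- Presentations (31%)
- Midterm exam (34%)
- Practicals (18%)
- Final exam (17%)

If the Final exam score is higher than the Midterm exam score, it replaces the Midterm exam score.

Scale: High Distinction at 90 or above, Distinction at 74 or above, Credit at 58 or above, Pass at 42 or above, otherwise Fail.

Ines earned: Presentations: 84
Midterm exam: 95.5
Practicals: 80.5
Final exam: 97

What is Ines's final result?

High Distinction

Final exam (97) > Midterm exam (95.5), so Midterm exam counts as 97.
Weighted total:
  Presentations 84 × 0.31 = 26.04
  Midterm exam 97 × 0.34 = 32.98
  Practicals 80.5 × 0.18 = 14.49
  Final exam 97 × 0.17 = 16.49
Sum = 90
90 ≥ 90 → High Distinction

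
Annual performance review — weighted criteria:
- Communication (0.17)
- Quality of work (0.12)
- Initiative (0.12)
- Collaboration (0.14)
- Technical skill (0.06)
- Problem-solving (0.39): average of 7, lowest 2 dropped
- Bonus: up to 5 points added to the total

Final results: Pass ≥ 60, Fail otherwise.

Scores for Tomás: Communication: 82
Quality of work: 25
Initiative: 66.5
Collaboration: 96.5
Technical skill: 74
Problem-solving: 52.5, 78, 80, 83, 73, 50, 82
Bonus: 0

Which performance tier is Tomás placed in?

Problem-solving: drop 50, 52.5 → average of remaining 5 = 396/5 = 79.2
Weighted total:
  Communication 82 × 0.17 = 13.94
  Quality of work 25 × 0.12 = 3
  Initiative 66.5 × 0.12 = 7.98
  Collaboration 96.5 × 0.14 = 13.51
  Technical skill 74 × 0.06 = 4.44
  Problem-solving 79.2 × 0.39 = 30.888
Sum = 73.758
Bonus: 73.758 + 0 = 73.758
73.758 ≥ 60 → Pass

Pass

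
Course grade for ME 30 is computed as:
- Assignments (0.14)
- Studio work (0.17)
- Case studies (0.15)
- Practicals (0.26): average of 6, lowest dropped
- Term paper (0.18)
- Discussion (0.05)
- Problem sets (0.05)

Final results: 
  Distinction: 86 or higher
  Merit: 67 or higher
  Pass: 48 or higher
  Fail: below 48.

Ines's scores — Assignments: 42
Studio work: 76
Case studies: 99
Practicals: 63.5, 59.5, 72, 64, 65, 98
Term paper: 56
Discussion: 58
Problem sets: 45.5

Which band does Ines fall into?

Merit

Practicals: drop 59.5 → average of remaining 5 = 362.5/5 = 72.5
Weighted total:
  Assignments 42 × 0.14 = 5.88
  Studio work 76 × 0.17 = 12.92
  Case studies 99 × 0.15 = 14.85
  Practicals 72.5 × 0.26 = 18.85
  Term paper 56 × 0.18 = 10.08
  Discussion 58 × 0.05 = 2.9
  Problem sets 45.5 × 0.05 = 2.275
Sum = 67.755
67.755 is ≥ 67 and < 86 → Merit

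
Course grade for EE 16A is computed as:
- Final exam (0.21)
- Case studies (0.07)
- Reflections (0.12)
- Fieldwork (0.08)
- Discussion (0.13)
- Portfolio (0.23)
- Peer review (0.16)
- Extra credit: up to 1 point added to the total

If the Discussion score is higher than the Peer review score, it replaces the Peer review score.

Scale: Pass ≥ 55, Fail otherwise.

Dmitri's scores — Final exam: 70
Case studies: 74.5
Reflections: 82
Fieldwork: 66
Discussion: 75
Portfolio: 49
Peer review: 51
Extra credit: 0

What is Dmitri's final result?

Discussion (75) > Peer review (51), so Peer review counts as 75.
Weighted total:
  Final exam 70 × 0.21 = 14.7
  Case studies 74.5 × 0.07 = 5.215
  Reflections 82 × 0.12 = 9.84
  Fieldwork 66 × 0.08 = 5.28
  Discussion 75 × 0.13 = 9.75
  Portfolio 49 × 0.23 = 11.27
  Peer review 75 × 0.16 = 12
Sum = 68.055
Extra credit: 68.055 + 0 = 68.055
68.055 ≥ 55 → Pass

Pass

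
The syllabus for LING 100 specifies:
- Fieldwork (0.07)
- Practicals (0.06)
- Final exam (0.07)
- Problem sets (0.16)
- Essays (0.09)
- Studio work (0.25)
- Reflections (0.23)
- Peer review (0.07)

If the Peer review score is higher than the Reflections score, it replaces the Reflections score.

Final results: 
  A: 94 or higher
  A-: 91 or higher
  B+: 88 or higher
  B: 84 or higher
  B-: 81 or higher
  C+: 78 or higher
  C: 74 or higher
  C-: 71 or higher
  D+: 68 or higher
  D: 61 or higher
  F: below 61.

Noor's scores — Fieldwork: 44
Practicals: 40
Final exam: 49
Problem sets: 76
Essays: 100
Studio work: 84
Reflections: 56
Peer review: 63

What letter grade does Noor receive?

Peer review (63) > Reflections (56), so Reflections counts as 63.
Weighted total:
  Fieldwork 44 × 0.07 = 3.08
  Practicals 40 × 0.06 = 2.4
  Final exam 49 × 0.07 = 3.43
  Problem sets 76 × 0.16 = 12.16
  Essays 100 × 0.09 = 9
  Studio work 84 × 0.25 = 21
  Reflections 63 × 0.23 = 14.49
  Peer review 63 × 0.07 = 4.41
Sum = 69.97
69.97 is ≥ 68 and < 71 → D+

D+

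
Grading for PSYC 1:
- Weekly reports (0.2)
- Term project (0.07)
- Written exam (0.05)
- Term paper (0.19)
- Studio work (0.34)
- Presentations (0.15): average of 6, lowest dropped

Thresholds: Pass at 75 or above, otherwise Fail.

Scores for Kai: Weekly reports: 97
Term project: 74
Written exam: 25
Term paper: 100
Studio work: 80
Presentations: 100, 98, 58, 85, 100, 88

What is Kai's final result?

Pass

Presentations: drop 58 → average of remaining 5 = 471/5 = 94.2
Weighted total:
  Weekly reports 97 × 0.2 = 19.4
  Term project 74 × 0.07 = 5.18
  Written exam 25 × 0.05 = 1.25
  Term paper 100 × 0.19 = 19
  Studio work 80 × 0.34 = 27.2
  Presentations 94.2 × 0.15 = 14.13
Sum = 86.16
86.16 ≥ 75 → Pass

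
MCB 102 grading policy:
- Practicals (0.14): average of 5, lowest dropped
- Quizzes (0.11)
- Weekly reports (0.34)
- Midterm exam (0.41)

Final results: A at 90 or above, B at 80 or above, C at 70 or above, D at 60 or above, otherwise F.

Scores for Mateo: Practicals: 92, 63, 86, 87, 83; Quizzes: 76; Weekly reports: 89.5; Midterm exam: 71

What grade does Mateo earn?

B

Practicals: drop 63 → average of remaining 4 = 348/4 = 87
Weighted total:
  Practicals 87 × 0.14 = 12.18
  Quizzes 76 × 0.11 = 8.36
  Weekly reports 89.5 × 0.34 = 30.43
  Midterm exam 71 × 0.41 = 29.11
Sum = 80.08
80.08 is ≥ 80 and < 90 → B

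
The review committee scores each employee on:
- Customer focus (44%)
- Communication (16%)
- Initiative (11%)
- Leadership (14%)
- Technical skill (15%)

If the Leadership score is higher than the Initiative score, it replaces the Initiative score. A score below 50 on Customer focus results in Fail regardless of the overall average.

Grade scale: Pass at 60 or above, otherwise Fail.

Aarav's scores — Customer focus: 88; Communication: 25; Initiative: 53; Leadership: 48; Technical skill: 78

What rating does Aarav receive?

Leadership (48) ≤ Initiative (53), so Initiative stays at 53.
Customer focus score 88 ≥ 50: minimum met.
Weighted total:
  Customer focus 88 × 0.44 = 38.72
  Communication 25 × 0.16 = 4
  Initiative 53 × 0.11 = 5.83
  Leadership 48 × 0.14 = 6.72
  Technical skill 78 × 0.15 = 11.7
Sum = 66.97
66.97 ≥ 60 → Pass

Pass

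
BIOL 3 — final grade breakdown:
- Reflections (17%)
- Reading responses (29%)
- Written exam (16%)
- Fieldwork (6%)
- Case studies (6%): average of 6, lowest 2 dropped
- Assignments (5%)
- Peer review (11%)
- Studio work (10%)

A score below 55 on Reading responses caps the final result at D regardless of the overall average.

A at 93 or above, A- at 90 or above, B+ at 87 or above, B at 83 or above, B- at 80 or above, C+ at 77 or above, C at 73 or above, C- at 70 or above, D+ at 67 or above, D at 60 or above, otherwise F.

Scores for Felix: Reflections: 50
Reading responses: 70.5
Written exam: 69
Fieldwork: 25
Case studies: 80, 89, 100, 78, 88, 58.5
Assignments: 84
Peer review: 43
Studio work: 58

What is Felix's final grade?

D

Case studies: drop 58.5, 78 → average of remaining 4 = 357/4 = 89.25
Reading responses score 70.5 ≥ 55: minimum met.
Weighted total:
  Reflections 50 × 0.17 = 8.5
  Reading responses 70.5 × 0.29 = 20.445
  Written exam 69 × 0.16 = 11.04
  Fieldwork 25 × 0.06 = 1.5
  Case studies 89.25 × 0.06 = 5.355
  Assignments 84 × 0.05 = 4.2
  Peer review 43 × 0.11 = 4.73
  Studio work 58 × 0.1 = 5.8
Sum = 61.57
61.57 is ≥ 60 and < 67 → D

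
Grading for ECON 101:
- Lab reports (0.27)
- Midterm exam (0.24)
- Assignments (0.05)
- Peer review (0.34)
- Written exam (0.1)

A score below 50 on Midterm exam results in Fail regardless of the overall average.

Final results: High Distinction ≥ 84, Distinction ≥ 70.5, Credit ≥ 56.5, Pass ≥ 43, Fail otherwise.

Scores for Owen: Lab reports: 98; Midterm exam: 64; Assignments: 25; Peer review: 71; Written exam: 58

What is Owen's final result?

Midterm exam score 64 ≥ 50: minimum met.
Weighted total:
  Lab reports 98 × 0.27 = 26.46
  Midterm exam 64 × 0.24 = 15.36
  Assignments 25 × 0.05 = 1.25
  Peer review 71 × 0.34 = 24.14
  Written exam 58 × 0.1 = 5.8
Sum = 73.01
73.01 is ≥ 70.5 and < 84 → Distinction

Distinction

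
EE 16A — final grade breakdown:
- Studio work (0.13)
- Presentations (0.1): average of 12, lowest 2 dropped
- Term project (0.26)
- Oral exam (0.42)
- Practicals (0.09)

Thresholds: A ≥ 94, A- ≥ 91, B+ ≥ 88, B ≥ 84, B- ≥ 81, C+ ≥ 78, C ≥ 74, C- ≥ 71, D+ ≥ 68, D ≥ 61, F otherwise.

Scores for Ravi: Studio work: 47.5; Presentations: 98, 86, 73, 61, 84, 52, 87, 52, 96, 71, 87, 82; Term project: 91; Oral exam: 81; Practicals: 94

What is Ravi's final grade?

Presentations: drop 52, 52 → average of remaining 10 = 825/10 = 82.5
Weighted total:
  Studio work 47.5 × 0.13 = 6.175
  Presentations 82.5 × 0.1 = 8.25
  Term project 91 × 0.26 = 23.66
  Oral exam 81 × 0.42 = 34.02
  Practicals 94 × 0.09 = 8.46
Sum = 80.565
80.565 is ≥ 78 and < 81 → C+

C+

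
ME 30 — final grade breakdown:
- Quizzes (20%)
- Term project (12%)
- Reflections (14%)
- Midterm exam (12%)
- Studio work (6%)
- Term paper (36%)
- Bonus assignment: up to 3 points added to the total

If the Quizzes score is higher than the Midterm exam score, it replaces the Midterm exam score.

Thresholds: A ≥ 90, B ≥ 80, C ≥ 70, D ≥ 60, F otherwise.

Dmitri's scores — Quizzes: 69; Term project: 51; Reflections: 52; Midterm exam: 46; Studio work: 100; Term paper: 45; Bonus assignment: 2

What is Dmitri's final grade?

Quizzes (69) > Midterm exam (46), so Midterm exam counts as 69.
Weighted total:
  Quizzes 69 × 0.2 = 13.8
  Term project 51 × 0.12 = 6.12
  Reflections 52 × 0.14 = 7.28
  Midterm exam 69 × 0.12 = 8.28
  Studio work 100 × 0.06 = 6
  Term paper 45 × 0.36 = 16.2
Sum = 57.68
Bonus assignment: 57.68 + 2 = 59.68
59.68 < 60 → F

F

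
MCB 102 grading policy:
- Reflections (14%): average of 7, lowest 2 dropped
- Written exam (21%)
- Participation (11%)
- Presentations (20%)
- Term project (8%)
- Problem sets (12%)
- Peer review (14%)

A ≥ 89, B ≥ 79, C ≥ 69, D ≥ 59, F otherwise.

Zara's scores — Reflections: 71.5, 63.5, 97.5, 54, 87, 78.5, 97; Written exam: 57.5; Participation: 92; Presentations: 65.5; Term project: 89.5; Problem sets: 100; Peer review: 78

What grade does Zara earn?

C

Reflections: drop 54, 63.5 → average of remaining 5 = 431.5/5 = 86.3
Weighted total:
  Reflections 86.3 × 0.14 = 12.082
  Written exam 57.5 × 0.21 = 12.075
  Participation 92 × 0.11 = 10.12
  Presentations 65.5 × 0.2 = 13.1
  Term project 89.5 × 0.08 = 7.16
  Problem sets 100 × 0.12 = 12
  Peer review 78 × 0.14 = 10.92
Sum = 77.457
77.457 is ≥ 69 and < 79 → C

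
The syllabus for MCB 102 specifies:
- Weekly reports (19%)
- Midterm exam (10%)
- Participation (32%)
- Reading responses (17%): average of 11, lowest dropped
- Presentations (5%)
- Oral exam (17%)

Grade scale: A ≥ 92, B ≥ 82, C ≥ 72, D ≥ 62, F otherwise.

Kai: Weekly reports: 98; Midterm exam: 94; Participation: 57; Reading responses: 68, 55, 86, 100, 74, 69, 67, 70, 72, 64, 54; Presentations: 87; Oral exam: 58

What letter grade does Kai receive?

Reading responses: drop 54 → average of remaining 10 = 725/10 = 72.5
Weighted total:
  Weekly reports 98 × 0.19 = 18.62
  Midterm exam 94 × 0.1 = 9.4
  Participation 57 × 0.32 = 18.24
  Reading responses 72.5 × 0.17 = 12.325
  Presentations 87 × 0.05 = 4.35
  Oral exam 58 × 0.17 = 9.86
Sum = 72.795
72.795 is ≥ 72 and < 82 → C

C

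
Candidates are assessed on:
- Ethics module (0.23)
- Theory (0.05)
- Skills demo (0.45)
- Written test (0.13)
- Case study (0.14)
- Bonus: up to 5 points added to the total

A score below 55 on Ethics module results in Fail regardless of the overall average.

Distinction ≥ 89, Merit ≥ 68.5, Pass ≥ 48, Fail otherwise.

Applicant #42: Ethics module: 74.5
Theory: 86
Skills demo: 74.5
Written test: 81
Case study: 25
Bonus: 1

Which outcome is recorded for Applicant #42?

Ethics module score 74.5 ≥ 55: minimum met.
Weighted total:
  Ethics module 74.5 × 0.23 = 17.135
  Theory 86 × 0.05 = 4.3
  Skills demo 74.5 × 0.45 = 33.525
  Written test 81 × 0.13 = 10.53
  Case study 25 × 0.14 = 3.5
Sum = 68.99
Bonus: 68.99 + 1 = 69.99
69.99 is ≥ 68.5 and < 89 → Merit

Merit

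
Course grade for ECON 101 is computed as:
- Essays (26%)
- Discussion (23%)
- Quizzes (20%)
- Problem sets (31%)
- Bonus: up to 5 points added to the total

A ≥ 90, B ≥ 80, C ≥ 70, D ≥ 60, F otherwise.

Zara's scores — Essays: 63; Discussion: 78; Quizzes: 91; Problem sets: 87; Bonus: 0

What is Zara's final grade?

Weighted total:
  Essays 63 × 0.26 = 16.38
  Discussion 78 × 0.23 = 17.94
  Quizzes 91 × 0.2 = 18.2
  Problem sets 87 × 0.31 = 26.97
Sum = 79.49
Bonus: 79.49 + 0 = 79.49
79.49 is ≥ 70 and < 80 → C

C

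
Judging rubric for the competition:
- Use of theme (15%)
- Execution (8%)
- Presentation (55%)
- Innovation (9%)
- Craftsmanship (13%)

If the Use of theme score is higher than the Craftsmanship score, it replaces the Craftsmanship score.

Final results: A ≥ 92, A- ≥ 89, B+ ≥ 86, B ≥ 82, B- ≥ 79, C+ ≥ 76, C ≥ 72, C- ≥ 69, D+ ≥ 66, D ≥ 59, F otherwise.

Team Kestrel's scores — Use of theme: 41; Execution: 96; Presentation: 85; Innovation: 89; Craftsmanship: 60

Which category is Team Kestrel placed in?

C+

Use of theme (41) ≤ Craftsmanship (60), so Craftsmanship stays at 60.
Weighted total:
  Use of theme 41 × 0.15 = 6.15
  Execution 96 × 0.08 = 7.68
  Presentation 85 × 0.55 = 46.75
  Innovation 89 × 0.09 = 8.01
  Craftsmanship 60 × 0.13 = 7.8
Sum = 76.39
76.39 is ≥ 76 and < 79 → C+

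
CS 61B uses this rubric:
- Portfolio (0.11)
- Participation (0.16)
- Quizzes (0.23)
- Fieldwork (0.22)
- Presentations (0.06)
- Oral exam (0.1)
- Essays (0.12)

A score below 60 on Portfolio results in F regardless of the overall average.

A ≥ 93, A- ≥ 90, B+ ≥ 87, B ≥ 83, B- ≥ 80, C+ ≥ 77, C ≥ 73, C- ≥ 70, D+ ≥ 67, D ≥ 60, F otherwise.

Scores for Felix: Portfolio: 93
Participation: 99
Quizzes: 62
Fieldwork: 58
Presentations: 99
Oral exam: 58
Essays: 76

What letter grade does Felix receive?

Portfolio score 93 ≥ 60: minimum met.
Weighted total:
  Portfolio 93 × 0.11 = 10.23
  Participation 99 × 0.16 = 15.84
  Quizzes 62 × 0.23 = 14.26
  Fieldwork 58 × 0.22 = 12.76
  Presentations 99 × 0.06 = 5.94
  Oral exam 58 × 0.1 = 5.8
  Essays 76 × 0.12 = 9.12
Sum = 73.95
73.95 is ≥ 73 and < 77 → C

C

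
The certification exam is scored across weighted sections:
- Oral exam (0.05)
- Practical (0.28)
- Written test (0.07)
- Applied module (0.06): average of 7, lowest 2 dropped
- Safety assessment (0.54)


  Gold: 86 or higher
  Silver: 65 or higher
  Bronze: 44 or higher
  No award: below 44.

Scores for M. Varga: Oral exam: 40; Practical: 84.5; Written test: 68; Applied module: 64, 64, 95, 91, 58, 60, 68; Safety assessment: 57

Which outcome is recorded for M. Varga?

Silver

Applied module: drop 58, 60 → average of remaining 5 = 382/5 = 76.4
Weighted total:
  Oral exam 40 × 0.05 = 2
  Practical 84.5 × 0.28 = 23.66
  Written test 68 × 0.07 = 4.76
  Applied module 76.4 × 0.06 = 4.584
  Safety assessment 57 × 0.54 = 30.78
Sum = 65.784
65.784 is ≥ 65 and < 86 → Silver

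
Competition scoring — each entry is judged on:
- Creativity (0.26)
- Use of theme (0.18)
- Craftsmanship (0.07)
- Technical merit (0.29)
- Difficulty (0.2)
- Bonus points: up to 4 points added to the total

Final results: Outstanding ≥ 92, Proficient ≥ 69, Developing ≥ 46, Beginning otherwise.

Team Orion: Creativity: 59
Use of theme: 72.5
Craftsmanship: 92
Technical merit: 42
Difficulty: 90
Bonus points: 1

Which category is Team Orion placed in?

Weighted total:
  Creativity 59 × 0.26 = 15.34
  Use of theme 72.5 × 0.18 = 13.05
  Craftsmanship 92 × 0.07 = 6.44
  Technical merit 42 × 0.29 = 12.18
  Difficulty 90 × 0.2 = 18
Sum = 65.01
Bonus points: 65.01 + 1 = 66.01
66.01 is ≥ 46 and < 69 → Developing

Developing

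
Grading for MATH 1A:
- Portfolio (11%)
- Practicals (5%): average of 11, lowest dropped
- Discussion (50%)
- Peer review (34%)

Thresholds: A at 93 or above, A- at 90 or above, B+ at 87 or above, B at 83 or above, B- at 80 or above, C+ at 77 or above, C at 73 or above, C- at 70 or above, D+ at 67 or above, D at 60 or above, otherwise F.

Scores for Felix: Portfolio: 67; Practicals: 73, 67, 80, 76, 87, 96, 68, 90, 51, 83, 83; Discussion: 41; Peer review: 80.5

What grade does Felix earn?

F

Practicals: drop 51 → average of remaining 10 = 803/10 = 80.3
Weighted total:
  Portfolio 67 × 0.11 = 7.37
  Practicals 80.3 × 0.05 = 4.015
  Discussion 41 × 0.5 = 20.5
  Peer review 80.5 × 0.34 = 27.37
Sum = 59.255
59.255 < 60 → F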